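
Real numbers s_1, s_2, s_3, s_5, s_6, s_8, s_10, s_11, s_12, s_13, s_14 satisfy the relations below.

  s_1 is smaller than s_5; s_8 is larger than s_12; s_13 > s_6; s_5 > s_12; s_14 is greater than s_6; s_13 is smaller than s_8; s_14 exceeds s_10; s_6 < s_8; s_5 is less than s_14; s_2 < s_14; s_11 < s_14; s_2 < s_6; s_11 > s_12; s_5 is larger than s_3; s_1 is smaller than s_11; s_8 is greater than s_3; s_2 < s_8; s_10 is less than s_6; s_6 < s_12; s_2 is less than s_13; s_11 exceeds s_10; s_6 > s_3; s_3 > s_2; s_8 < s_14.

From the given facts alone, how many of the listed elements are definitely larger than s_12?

The elements the relations force above s_12 are s_5, s_11, s_8, s_14 — no chain reaches any other.
That is 4.

4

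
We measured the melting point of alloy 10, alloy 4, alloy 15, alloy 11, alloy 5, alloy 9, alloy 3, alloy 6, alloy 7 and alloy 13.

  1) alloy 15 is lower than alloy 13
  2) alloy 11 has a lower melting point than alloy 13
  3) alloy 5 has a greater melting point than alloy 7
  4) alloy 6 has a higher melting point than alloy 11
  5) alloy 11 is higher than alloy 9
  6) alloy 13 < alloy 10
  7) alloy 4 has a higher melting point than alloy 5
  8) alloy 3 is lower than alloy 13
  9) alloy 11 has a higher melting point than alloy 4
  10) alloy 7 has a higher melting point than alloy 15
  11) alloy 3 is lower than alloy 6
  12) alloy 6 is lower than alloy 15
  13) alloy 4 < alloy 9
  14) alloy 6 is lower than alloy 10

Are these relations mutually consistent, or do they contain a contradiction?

We have alloy 11 < alloy 6 stated directly, yet also alloy 6 < alloy 15 < alloy 7 < alloy 5 < alloy 4 < alloy 9 < alloy 11 by chaining the others — so alloy 6 < alloy 11. Contradiction.

inconsistent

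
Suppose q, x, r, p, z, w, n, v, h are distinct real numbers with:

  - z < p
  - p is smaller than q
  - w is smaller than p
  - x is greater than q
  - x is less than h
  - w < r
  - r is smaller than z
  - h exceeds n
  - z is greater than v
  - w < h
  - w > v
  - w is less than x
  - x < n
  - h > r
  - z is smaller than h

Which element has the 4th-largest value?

q

The consecutive relations fix a unique order: v < w < r < z < p < q < x < n < h.
Counting 4 from the largest end gives q.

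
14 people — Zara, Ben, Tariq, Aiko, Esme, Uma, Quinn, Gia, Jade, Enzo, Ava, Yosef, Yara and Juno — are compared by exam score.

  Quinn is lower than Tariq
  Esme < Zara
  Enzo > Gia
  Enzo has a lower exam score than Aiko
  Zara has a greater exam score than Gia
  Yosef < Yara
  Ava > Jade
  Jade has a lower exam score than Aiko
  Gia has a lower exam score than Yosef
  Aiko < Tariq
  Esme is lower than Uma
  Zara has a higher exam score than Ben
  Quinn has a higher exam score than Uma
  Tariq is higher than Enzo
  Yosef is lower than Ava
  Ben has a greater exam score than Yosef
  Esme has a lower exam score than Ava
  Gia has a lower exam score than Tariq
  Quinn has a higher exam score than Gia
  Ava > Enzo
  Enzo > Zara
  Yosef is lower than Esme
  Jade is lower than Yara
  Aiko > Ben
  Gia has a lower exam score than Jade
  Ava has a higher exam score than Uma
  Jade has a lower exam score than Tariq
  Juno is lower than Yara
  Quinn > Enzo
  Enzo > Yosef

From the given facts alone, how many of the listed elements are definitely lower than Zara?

Directly below Zara: Gia, Esme, Ben.
One step further: Yosef (4 so far).
Nothing else is reachable below Zara; 4 in all.

4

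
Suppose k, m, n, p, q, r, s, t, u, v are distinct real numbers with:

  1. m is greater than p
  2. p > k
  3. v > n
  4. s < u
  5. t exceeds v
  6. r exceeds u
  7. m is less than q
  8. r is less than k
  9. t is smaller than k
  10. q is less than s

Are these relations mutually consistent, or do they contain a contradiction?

inconsistent

Chaining the given relations yields k < p < m < q < s < u < r, so k < r. But one relation states r < k. These cannot both hold.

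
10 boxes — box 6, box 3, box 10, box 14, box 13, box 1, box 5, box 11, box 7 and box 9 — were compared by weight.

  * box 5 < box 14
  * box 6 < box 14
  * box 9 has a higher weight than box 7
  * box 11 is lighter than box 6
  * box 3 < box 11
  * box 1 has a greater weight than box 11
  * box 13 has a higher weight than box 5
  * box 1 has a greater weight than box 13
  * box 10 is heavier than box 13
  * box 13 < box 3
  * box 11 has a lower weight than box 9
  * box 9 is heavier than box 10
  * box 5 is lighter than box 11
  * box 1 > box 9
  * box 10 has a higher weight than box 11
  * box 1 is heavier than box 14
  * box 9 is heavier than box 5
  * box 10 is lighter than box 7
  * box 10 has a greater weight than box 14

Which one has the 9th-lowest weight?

box 9

Piecing the relations together gives one ordering: box 5 < box 13 < box 3 < box 11 < box 6 < box 14 < box 10 < box 7 < box 9 < box 1.
Counting 9 from the smallest end gives box 9.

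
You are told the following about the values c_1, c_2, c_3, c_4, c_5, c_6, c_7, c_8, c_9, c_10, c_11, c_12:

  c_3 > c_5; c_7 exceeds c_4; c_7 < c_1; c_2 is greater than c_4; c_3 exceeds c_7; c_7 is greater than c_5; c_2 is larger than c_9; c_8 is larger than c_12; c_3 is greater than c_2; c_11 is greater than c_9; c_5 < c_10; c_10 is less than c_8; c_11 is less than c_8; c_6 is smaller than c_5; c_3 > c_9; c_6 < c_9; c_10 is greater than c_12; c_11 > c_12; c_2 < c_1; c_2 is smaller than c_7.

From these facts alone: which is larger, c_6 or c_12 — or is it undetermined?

undetermined

Following every chain through c_6: above c_6 we get c_9, c_5, c_10, c_11, c_2, c_7, c_8, c_3, c_1.
c_12 is not reached, and no chain runs the other way from c_12 to c_6.
So the given relations leave the order of c_6 and c_12 undetermined.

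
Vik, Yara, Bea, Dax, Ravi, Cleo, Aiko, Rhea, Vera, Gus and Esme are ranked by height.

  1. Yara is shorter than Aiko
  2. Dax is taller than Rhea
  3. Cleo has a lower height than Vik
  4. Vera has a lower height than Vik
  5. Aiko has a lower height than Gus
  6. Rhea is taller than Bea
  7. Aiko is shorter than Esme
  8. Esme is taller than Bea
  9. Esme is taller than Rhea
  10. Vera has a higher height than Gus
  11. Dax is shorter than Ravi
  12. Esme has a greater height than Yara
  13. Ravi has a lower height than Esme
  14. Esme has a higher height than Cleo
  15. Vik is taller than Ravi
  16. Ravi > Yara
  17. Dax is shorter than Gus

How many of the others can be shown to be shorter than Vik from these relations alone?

From Vik the given relations immediately reach Cleo, Vera, Ravi.
From those, Yara, Dax, Gus — 6 in total.
From those, Rhea, Aiko — 8 in total.
From those, Bea — 9 in total.
No other element is forced below Vik by the given relations, so the count is 9.

9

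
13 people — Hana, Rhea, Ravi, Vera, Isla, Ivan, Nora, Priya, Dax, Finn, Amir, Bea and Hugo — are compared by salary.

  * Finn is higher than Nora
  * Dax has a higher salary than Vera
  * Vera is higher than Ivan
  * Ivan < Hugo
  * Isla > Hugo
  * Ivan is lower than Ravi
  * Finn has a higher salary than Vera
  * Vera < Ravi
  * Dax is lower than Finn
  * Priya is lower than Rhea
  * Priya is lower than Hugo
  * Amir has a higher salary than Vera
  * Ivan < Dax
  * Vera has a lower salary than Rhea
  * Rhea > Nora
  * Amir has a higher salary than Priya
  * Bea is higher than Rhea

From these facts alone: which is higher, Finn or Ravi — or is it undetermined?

undetermined

Following every chain through Finn: below Finn we get Ivan, Nora, Vera, Dax.
Ravi is not reached, and no chain runs the other way from Ravi to Finn.
So the given relations leave the order of Finn and Ravi undetermined.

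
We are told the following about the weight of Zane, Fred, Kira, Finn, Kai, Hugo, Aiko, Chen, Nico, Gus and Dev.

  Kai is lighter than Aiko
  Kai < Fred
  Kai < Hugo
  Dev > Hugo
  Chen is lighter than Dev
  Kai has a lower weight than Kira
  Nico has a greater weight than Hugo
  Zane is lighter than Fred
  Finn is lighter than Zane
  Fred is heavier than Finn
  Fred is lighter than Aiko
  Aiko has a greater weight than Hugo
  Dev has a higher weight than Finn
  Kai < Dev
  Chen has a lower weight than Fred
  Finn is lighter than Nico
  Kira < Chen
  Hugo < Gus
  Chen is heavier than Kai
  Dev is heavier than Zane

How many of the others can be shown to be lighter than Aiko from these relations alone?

Directly below Aiko: Kai, Hugo, Fred.
One step further: Finn, Zane, Chen (6 so far).
One step further: Kira (7 so far).
Nothing else is reachable below Aiko; 7 in all.

7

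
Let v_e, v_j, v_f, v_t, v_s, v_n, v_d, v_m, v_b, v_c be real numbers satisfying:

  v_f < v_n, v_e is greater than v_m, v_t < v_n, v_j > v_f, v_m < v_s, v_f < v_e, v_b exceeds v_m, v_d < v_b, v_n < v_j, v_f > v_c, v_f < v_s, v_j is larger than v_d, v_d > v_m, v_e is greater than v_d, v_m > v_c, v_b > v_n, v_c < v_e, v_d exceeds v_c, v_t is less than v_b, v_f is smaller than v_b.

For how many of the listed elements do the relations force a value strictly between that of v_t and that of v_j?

1

The relations place v_t below v_j. An element lies strictly between them when it is forced above v_t and also forced below v_j.
Above v_t: {v_n, v_b}. Below v_j: {v_c, v_m, v_f, v_n, v_d}.
Intersection: {v_n} — 1.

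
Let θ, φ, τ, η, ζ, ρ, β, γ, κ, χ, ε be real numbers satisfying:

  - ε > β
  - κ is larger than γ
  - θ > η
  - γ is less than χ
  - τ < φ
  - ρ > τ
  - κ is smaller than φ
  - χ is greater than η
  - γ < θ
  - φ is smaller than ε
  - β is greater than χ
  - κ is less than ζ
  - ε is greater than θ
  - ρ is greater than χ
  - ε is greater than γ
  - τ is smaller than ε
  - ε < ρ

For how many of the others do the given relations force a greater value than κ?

From κ the given relations immediately reach ζ, φ.
From those, ε — 3 in total.
From those, ρ — 4 in total.
No other element is forced above κ by the given relations, so the count is 4.

4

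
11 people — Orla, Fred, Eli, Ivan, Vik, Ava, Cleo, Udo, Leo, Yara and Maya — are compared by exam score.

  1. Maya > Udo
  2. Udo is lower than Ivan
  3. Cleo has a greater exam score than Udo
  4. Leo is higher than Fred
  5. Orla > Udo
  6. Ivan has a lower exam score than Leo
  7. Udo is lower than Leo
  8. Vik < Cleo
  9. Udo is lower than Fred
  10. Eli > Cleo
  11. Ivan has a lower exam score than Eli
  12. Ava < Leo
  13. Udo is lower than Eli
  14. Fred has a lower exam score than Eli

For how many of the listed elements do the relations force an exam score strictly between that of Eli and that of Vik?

Chaining upward from Vik reaches: Cleo.
Chaining downward from Eli reaches: Udo, Fred, Ivan, Cleo.
Strictly between Vik and Eli are those in both lists: Cleo — 1 element.

1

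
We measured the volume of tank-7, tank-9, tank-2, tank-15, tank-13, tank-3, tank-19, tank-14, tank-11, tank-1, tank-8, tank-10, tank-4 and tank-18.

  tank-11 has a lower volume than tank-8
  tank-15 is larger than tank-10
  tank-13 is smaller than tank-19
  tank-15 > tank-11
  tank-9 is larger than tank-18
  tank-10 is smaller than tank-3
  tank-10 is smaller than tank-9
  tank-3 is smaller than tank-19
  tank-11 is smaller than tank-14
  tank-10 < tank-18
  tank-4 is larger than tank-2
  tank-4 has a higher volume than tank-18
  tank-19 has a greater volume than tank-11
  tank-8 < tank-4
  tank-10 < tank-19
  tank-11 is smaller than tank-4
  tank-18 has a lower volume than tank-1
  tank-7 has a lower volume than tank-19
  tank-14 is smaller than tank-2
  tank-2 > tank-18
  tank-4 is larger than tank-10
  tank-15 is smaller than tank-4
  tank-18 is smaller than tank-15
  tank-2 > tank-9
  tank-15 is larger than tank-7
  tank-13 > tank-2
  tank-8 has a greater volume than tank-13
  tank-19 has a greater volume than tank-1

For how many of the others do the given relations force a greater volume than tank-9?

5

From tank-9 the given relations immediately reach tank-2.
From those, tank-13, tank-4 — 3 in total.
From those, tank-8, tank-19 — 5 in total.
No other element is forced above tank-9 by the given relations, so the count is 5.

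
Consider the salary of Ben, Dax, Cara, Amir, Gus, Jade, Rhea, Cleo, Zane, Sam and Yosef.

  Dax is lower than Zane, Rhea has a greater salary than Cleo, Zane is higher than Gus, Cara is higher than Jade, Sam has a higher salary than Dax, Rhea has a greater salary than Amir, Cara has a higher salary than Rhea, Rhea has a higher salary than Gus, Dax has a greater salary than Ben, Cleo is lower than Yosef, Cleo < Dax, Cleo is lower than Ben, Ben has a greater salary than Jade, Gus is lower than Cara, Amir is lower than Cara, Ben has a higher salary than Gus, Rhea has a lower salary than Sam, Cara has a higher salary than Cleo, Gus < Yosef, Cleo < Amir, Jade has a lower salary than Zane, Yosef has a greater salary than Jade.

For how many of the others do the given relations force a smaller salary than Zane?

5

From Zane the given relations immediately reach Jade, Gus, Dax.
From those, Cleo, Ben — 5 in total.
Nothing else is reachable below Zane; 5 in all.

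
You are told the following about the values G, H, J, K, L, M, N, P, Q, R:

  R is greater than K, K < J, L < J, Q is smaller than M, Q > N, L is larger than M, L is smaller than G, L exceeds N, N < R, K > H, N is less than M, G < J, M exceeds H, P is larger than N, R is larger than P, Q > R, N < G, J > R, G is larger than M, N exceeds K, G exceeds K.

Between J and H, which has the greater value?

H < K < N < P < R < Q < M < L < G < J, by transitivity through K, N, P, R, Q, M, L, G.
So H < J; J is the larger of the two.

J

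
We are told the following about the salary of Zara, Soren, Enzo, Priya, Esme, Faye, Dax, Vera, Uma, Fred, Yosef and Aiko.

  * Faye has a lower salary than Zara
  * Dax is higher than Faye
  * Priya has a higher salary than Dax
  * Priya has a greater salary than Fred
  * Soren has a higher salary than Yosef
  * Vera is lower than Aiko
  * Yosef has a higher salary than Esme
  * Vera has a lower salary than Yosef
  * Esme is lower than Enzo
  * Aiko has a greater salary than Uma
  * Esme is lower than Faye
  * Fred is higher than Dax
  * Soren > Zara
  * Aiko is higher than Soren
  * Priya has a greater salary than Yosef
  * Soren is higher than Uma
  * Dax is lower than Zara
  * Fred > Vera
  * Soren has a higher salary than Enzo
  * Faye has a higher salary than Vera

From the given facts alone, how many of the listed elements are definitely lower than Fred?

4

The elements the relations force below Fred are Vera, Esme, Faye, Dax — no chain reaches any other.
That is 4.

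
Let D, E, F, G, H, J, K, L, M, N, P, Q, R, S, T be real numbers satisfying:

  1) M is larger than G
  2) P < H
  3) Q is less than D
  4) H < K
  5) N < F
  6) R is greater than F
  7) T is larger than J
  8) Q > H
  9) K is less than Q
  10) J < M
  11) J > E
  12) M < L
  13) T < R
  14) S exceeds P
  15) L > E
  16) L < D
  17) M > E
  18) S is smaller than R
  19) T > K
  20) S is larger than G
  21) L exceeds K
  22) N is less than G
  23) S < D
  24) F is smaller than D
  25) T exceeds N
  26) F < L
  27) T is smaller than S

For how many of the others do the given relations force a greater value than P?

8

Directly above P: H, S.
One step further: K, Q, R, D (6 so far).
One step further: T, L (8 so far).
No other element is forced above P by the given relations, so the count is 8.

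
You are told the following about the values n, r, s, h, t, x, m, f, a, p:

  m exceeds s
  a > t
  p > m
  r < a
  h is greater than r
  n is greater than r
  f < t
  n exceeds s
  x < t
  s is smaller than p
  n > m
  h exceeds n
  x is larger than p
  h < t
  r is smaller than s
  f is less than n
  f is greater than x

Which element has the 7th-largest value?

Chaining the given pairs: r < s < m < p < x < f < n < h < t < a.
The 7th largest is p.

p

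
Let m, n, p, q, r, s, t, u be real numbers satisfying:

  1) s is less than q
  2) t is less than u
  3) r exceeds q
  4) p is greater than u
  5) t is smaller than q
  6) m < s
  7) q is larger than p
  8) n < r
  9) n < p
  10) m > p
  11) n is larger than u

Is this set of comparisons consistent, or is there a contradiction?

The single ordering t < u < n < p < m < s < q < r satisfies every listed relation, so no contradiction arises.

consistent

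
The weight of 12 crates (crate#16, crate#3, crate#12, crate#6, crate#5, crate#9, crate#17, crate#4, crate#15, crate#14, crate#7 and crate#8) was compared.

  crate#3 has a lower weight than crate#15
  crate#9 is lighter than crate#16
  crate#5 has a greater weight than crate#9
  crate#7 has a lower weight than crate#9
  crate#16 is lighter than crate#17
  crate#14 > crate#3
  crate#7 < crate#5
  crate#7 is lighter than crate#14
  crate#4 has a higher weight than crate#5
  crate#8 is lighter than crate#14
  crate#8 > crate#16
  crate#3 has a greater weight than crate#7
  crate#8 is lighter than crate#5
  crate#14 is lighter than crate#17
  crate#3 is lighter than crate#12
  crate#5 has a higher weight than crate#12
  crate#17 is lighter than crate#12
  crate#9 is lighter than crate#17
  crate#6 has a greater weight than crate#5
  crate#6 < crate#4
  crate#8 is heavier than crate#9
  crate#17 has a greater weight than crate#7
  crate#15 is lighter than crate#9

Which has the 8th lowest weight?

crate#17

The consecutive relations fix a unique order: crate#7 < crate#3 < crate#15 < crate#9 < crate#16 < crate#8 < crate#14 < crate#17 < crate#12 < crate#5 < crate#6 < crate#4.
Counting 8 from the smallest end gives crate#17.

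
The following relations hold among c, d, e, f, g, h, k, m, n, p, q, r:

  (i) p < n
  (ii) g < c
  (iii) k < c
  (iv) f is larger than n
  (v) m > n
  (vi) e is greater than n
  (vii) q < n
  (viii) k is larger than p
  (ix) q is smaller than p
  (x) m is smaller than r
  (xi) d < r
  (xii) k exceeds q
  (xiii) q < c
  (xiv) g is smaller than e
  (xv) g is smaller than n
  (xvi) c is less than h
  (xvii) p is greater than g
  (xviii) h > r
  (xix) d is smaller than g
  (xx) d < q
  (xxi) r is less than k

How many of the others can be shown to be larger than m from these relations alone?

4

The elements the relations force above m are r, k, c, h — no chain reaches any other.
That is 4.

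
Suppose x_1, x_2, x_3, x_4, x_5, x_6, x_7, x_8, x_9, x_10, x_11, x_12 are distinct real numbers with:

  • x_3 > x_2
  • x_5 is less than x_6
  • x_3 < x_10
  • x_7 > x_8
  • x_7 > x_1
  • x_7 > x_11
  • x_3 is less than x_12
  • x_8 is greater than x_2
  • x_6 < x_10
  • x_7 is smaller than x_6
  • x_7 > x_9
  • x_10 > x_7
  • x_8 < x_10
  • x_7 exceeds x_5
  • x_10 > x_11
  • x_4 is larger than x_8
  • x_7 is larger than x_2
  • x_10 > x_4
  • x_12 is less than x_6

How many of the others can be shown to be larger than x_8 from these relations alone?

4

The elements the relations force above x_8 are x_4, x_7, x_6, x_10 — no chain reaches any other.
That is 4.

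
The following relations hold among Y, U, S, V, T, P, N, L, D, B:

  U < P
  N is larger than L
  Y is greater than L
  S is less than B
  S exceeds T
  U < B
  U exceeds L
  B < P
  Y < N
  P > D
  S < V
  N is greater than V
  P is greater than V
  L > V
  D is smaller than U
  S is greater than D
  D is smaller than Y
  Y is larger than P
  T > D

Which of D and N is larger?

N

The relevant relations are D < T; T < S; S < V; V < L; L < U; U < B; B < P; P < Y; Y < N.
Chaining these gives D < T < S < V < L < U < B < P < Y < N.
So D < N; N is the larger of the two.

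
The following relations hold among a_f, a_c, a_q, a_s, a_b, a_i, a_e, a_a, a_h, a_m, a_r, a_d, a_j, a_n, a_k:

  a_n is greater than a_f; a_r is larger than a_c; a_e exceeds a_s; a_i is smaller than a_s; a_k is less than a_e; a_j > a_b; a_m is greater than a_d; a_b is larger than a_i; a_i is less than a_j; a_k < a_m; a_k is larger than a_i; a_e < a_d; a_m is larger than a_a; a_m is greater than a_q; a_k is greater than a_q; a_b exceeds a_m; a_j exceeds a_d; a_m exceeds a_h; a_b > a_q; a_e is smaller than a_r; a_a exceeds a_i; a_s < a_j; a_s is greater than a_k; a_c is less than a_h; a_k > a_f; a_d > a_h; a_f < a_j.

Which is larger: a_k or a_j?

Link the given pairs in sequence: a_k < a_s; a_s < a_e; a_e < a_d; a_d < a_m; a_m < a_b; a_b < a_j.
Together: a_k < a_s < a_e < a_d < a_m < a_b < a_j.
So a_k < a_j; a_j is the larger of the two.

a_j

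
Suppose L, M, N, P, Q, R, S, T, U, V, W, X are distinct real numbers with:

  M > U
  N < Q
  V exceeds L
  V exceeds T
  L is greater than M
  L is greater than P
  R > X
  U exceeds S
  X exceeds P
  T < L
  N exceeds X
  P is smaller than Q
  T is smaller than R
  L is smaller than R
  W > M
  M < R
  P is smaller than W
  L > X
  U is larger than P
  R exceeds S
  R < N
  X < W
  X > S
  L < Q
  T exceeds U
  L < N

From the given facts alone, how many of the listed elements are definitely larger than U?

Directly above U: M, T.
One step further: L, R, V, W (6 so far).
One step further: N, Q (8 so far).
Nothing else is reachable above U; 8 in all.

8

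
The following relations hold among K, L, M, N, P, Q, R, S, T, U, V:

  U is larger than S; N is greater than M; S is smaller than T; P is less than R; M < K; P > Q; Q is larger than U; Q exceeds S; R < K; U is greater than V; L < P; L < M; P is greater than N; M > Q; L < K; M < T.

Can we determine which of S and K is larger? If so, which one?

S < U and U < Q give S < Q.
With Q < M: S < U < Q < M.
Then M < N extends the chain to N.
Then N < P extends the chain to P.
Then P < R extends the chain to R.
With R < K: S < U < Q < M < N < P < R < K.
So K is larger.

K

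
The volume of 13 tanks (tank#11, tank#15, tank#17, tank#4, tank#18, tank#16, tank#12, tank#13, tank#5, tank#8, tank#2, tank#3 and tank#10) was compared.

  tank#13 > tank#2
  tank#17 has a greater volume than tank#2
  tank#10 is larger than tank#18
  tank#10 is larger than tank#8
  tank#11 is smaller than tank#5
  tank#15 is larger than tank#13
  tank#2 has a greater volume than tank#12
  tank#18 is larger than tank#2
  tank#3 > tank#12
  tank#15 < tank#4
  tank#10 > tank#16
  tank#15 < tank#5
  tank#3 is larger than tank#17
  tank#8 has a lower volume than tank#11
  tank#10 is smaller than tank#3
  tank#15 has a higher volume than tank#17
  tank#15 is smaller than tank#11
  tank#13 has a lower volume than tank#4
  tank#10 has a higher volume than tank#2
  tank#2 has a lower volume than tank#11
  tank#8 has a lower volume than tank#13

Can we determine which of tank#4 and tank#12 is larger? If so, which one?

tank#12 < tank#2 and tank#2 < tank#13 give tank#12 < tank#13.
With tank#13 < tank#15: tank#12 < tank#2 < tank#13 < tank#15.
With tank#15 < tank#4: tank#12 < tank#2 < tank#13 < tank#15 < tank#4.
So tank#4 is larger.

tank#4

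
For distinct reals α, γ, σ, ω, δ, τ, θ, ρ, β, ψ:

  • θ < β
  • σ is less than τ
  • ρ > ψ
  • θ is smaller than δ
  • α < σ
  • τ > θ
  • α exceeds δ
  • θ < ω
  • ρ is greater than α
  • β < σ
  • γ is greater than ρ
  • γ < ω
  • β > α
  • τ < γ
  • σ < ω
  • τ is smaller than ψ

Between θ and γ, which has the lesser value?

θ

The relevant relations are θ < δ; δ < α; α < β; β < σ; σ < τ; τ < ψ; ψ < ρ; ρ < γ.
Together: θ < δ < α < β < σ < τ < ψ < ρ < γ.
So θ < γ; θ is the smaller of the two.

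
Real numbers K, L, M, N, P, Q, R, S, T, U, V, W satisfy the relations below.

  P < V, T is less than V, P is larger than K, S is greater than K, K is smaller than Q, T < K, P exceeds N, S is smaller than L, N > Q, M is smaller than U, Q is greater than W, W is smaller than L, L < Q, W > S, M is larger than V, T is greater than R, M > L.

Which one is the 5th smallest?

W

Chaining the given pairs: R < T < K < S < W < L < Q < N < P < V < M < U.
The 5th smallest is W.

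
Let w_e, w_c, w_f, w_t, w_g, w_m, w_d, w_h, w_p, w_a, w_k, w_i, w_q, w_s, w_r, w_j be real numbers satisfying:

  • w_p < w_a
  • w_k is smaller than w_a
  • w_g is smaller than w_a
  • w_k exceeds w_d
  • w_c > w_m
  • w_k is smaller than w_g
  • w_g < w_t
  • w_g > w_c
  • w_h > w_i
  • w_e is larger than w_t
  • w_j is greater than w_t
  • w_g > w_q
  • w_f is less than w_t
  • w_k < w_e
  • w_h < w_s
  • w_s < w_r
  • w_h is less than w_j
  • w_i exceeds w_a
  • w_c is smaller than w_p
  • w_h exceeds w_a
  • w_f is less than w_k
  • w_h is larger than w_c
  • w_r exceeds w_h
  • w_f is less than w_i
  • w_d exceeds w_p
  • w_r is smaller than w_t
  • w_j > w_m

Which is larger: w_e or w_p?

w_e

Link the given pairs in sequence: w_p < w_d; w_d < w_k; w_k < w_g; w_g < w_a; w_a < w_i; w_i < w_h; w_h < w_s; w_s < w_r; w_r < w_t; w_t < w_e.
Chaining these gives w_p < w_d < w_k < w_g < w_a < w_i < w_h < w_s < w_r < w_t < w_e.
So w_p < w_e; w_e is the larger of the two.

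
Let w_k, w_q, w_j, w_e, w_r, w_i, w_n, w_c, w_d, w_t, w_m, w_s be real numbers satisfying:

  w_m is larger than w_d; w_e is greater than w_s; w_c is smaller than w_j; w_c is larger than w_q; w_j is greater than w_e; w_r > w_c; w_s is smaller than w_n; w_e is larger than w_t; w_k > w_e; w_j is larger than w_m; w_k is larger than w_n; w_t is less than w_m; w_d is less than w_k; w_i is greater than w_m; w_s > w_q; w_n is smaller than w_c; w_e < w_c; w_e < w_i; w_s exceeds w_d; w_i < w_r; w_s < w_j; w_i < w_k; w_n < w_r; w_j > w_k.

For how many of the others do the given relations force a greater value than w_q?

8

From w_q the given relations immediately reach w_s, w_c.
From those, w_e, w_n, w_j, w_r — 6 in total.
From those, w_i, w_k — 8 in total.
Nothing else is reachable above w_q; 8 in all.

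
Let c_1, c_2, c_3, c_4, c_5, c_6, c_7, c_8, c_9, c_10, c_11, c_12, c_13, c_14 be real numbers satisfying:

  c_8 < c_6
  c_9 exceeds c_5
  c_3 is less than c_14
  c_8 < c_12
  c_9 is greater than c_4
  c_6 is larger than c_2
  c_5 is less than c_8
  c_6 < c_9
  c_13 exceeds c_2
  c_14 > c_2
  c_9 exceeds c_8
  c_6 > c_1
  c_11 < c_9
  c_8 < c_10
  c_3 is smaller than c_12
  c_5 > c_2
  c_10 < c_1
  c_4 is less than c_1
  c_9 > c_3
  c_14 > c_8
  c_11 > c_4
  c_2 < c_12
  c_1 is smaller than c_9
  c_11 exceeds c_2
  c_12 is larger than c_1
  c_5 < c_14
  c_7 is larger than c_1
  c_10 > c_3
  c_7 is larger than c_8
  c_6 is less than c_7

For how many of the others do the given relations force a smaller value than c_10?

4

The elements the relations force below c_10 are c_2, c_5, c_3, c_8 — no chain reaches any other.
That is 4.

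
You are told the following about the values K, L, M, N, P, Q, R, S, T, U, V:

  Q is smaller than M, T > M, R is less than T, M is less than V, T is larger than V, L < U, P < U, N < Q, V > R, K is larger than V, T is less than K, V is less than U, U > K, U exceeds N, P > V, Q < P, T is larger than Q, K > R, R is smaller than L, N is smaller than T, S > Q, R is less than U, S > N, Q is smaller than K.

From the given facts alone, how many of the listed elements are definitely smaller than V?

From V the given relations immediately reach R, M.
From those, Q — 3 in total.
From those, N — 4 in total.
Nothing else is reachable below V; 4 in all.

4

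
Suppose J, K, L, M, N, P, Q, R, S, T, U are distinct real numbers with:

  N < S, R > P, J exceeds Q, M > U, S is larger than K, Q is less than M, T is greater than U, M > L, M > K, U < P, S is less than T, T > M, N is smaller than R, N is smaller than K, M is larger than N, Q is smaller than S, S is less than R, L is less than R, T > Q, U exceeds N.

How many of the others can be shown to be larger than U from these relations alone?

Directly above U: P, M, T.
One step further: R (4 so far).
No other element is forced above U by the given relations, so the count is 4.

4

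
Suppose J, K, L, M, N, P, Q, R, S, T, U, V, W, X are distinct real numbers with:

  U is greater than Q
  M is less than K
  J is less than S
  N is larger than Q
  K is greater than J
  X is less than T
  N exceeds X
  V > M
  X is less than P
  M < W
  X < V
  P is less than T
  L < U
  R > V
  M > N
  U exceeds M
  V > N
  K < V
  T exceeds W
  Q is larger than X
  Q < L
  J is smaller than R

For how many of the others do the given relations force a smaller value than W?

From W the given relations immediately reach M.
From those, N — 2 in total.
From those, X, Q — 4 in total.
No other element is forced below W by the given relations, so the count is 4.

4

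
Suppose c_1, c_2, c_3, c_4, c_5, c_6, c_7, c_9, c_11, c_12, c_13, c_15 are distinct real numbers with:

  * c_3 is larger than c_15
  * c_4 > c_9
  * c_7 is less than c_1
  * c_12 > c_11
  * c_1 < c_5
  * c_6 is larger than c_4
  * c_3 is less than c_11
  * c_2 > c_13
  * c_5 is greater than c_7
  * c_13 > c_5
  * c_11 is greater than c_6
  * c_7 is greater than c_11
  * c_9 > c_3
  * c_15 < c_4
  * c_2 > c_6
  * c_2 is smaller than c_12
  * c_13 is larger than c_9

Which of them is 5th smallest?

c_6

The consecutive relations fix a unique order: c_15 < c_3 < c_9 < c_4 < c_6 < c_11 < c_7 < c_1 < c_5 < c_13 < c_2 < c_12.
The 5th smallest is c_6.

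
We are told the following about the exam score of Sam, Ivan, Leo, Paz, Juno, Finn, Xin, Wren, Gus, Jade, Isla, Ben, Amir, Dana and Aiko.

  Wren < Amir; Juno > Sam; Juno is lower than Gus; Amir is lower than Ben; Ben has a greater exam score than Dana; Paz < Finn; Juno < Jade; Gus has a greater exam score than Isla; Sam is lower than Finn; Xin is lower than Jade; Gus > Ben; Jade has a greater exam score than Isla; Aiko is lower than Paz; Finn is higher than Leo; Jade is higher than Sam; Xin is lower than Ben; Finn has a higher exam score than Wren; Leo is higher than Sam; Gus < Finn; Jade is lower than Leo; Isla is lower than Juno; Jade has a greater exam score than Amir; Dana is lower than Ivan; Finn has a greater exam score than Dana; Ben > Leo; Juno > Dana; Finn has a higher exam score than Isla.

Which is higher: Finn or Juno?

Finn

Juno < Jade < Leo < Ben < Gus < Finn, by transitivity through Jade, Leo, Ben, Gus.
So Juno < Finn; Finn is the higher of the two.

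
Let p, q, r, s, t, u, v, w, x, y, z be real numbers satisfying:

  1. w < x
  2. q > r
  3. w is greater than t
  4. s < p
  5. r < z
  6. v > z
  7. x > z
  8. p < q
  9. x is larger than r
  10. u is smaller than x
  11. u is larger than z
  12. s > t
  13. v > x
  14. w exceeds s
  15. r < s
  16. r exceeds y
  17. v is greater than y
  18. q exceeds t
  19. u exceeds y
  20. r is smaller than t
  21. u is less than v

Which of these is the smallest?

y

Chaining upward from y: directly above it, r, u, v; then t, s, z, q, x; then w, p.
That covers every other element, and nothing is given below y, so y is the smallest.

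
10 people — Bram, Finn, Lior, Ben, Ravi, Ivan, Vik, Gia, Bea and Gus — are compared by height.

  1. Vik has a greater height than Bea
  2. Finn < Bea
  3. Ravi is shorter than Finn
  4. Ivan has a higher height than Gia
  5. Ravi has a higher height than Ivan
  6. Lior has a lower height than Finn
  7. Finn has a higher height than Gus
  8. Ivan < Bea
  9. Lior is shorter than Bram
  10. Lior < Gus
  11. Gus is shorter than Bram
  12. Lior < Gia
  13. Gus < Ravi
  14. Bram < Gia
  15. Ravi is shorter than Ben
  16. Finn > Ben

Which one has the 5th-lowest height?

Ivan

The consecutive relations fix a unique order: Lior < Gus < Bram < Gia < Ivan < Ravi < Ben < Finn < Bea < Vik.
The 5th smallest is Ivan.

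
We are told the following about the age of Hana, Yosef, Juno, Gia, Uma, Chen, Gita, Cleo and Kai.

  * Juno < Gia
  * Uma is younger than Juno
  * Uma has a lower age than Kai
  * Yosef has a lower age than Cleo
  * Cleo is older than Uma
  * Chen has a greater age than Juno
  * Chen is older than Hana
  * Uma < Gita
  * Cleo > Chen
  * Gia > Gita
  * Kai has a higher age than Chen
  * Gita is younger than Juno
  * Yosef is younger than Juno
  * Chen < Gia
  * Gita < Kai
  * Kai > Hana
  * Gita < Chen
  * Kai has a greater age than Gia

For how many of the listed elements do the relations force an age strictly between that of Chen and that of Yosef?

Chaining upward from Yosef reaches: Juno, Cleo, Gia, Kai.
Chaining downward from Chen reaches: Uma, Hana, Gita, Juno.
Strictly between Yosef and Chen are those in both lists: Juno — 1 element.

1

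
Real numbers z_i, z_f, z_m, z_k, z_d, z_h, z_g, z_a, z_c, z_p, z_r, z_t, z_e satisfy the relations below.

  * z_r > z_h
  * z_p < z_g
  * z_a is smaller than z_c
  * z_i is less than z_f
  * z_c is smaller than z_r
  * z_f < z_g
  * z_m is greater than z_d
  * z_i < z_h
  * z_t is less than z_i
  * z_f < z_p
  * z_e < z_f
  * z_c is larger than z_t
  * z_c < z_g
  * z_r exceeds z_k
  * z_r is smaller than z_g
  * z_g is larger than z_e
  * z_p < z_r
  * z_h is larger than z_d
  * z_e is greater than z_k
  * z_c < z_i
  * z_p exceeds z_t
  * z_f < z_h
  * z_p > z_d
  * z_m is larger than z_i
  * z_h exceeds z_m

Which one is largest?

z_g

z_a is not greatest since z_a < z_c; z_t is not greatest since z_t < z_c; z_k is not greatest since z_k < z_r; z_c is not greatest since z_c < z_g; z_d is not greatest since z_d < z_h; z_i is not greatest since z_i < z_m; z_e is not greatest since z_e < z_g; z_m is not greatest since z_m < z_h; z_f is not greatest since z_f < z_h; z_h is not greatest since z_h < z_r; z_p is not greatest since z_p < z_g; z_r is not greatest since z_r < z_g.
Only z_g has nothing above it, so z_g is the largest.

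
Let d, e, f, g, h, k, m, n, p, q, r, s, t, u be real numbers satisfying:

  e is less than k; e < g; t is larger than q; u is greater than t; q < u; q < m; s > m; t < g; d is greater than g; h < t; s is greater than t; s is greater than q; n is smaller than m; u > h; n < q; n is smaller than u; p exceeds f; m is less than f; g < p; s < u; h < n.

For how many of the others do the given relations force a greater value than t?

Directly above t: s, u, g.
One step further: d, p (5 so far).
Nothing else is reachable above t; 5 in all.

5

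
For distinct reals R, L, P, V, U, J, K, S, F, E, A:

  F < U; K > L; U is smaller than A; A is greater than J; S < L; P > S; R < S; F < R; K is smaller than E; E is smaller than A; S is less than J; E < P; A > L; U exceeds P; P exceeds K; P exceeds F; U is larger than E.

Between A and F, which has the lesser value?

F

F < R and R < S give F < S.
Then S < L extends the chain to L.
With L < K: F < R < S < L < K.
Then K < E extends the chain to E.
Then E < P extends the chain to P.
With P < U: F < R < S < L < K < E < P < U.
With U < A: F < R < S < L < K < E < P < U < A.
So F < A; F is the smaller of the two.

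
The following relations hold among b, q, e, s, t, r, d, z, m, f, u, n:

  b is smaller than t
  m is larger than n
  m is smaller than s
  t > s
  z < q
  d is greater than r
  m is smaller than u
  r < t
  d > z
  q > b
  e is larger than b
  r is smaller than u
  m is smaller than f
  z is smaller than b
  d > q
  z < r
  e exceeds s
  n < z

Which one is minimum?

z is not least since n < z; m is not least since n < m; s is not least since m < s; b is not least since z < b; r is not least since z < r; u is not least since m < u; q is not least since z < q; d is not least since r < d; t is not least since b < t; e is not least since b < e; f is not least since m < f.
Only n has nothing below it, so n is the minimum.

n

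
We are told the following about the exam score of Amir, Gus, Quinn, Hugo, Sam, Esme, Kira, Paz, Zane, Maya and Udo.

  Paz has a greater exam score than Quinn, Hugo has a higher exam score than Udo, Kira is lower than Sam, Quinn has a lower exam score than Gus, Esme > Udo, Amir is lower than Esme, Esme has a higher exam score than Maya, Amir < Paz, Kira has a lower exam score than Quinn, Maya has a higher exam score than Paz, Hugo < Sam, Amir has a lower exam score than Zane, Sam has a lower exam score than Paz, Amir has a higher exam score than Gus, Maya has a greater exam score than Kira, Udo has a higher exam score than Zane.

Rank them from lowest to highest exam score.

Each adjacent pair is fixed by a given relation: Kira < Quinn; Quinn < Gus; Gus < Amir; Amir < Zane; Zane < Udo; Udo < Hugo; Hugo < Sam; Sam < Paz; Paz < Maya; Maya < Esme. Chaining them end to end gives the full order.

Kira < Quinn < Gus < Amir < Zane < Udo < Hugo < Sam < Paz < Maya < Esme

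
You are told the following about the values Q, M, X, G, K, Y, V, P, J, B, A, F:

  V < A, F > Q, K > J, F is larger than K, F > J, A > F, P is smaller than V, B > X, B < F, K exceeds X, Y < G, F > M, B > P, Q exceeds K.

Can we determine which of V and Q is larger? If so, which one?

Following every chain through V: above V we get A; below V we get P.
Q is not reached, and no chain runs the other way from Q to V.
So the given relations leave the order of V and Q undetermined.

undetermined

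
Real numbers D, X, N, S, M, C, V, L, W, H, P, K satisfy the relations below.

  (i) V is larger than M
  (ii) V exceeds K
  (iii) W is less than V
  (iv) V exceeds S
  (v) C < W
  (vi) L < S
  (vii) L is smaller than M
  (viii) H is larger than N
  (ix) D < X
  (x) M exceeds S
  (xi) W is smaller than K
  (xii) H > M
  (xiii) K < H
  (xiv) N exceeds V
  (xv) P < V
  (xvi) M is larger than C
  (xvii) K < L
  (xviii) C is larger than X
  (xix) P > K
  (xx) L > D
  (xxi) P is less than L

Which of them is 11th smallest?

N

The consecutive relations fix a unique order: D < X < C < W < K < P < L < S < M < V < N < H.
The 11th smallest is N.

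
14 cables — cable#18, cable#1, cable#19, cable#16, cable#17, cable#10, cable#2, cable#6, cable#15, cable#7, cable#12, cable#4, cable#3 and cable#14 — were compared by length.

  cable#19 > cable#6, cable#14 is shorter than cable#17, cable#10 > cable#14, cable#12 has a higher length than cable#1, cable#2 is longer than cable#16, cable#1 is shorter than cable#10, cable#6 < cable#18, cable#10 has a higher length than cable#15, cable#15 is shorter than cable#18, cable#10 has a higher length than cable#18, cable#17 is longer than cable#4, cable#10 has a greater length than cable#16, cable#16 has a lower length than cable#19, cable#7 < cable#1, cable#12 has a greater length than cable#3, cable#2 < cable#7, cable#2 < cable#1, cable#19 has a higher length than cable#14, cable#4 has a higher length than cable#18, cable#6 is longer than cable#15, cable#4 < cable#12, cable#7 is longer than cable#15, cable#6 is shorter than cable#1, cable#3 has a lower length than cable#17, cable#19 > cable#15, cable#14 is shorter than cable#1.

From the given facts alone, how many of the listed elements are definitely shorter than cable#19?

The elements the relations force below cable#19 are cable#16, cable#15, cable#6, cable#14 — no chain reaches any other.
That is 4.

4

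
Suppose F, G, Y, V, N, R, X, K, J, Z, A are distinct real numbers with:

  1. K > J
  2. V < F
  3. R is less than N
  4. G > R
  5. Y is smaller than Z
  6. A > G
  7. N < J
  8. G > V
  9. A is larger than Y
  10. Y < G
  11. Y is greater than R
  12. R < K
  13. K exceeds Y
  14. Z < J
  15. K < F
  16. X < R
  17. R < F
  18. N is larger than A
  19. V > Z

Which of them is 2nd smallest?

Piecing the relations together gives one ordering: X < R < Y < Z < V < G < A < N < J < K < F.
Counting 2 from the smallest end gives R.

R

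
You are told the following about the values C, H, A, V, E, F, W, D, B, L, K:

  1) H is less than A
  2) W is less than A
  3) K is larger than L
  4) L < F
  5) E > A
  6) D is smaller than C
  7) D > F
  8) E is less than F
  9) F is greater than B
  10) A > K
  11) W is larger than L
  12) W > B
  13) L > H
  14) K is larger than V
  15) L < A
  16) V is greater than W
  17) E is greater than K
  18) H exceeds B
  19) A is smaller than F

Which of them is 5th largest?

Chaining the given pairs: B < H < L < W < V < K < A < E < F < D < C.
The 5th largest is A.

A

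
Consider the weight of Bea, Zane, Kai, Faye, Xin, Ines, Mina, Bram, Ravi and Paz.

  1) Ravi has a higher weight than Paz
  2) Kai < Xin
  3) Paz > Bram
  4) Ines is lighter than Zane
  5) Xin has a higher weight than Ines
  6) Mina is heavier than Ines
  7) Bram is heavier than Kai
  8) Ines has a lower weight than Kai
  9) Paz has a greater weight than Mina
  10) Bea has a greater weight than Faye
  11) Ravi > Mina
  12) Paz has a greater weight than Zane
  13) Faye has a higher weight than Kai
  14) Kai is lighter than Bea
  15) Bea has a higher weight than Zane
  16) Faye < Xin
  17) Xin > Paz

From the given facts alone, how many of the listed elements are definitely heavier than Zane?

The elements the relations force above Zane are Paz, Xin, Ravi, Bea — no chain reaches any other.
That is 4.

4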